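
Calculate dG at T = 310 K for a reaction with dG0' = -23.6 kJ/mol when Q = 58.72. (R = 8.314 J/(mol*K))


dG = dG0' + RT * ln(Q) / 1000
dG = -23.6 + 8.314 * 310 * ln(58.72) / 1000
dG = -13.1031 kJ/mol

-13.1031 kJ/mol


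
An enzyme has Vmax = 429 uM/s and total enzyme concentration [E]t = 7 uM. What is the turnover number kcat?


kcat = Vmax / [E]t
kcat = 429 / 7
kcat = 61.2857 s^-1

61.2857 s^-1


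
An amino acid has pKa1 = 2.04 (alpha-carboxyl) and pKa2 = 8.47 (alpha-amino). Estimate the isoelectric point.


pI = (pKa1 + pKa2) / 2
pI = (2.04 + 8.47) / 2
pI = 5.255

5.255


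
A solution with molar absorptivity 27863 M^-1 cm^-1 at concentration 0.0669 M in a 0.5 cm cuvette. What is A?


A = epsilon * c * l
A = 27863 * 0.0669 * 0.5
A = 932.0173

932.0173


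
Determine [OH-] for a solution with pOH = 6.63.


[OH-] = 10^(-pOH)
[OH-] = 10^(-6.63)
[OH-] = 2.344e-07 M

2.344e-07 M


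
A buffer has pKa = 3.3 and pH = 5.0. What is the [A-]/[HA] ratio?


[A-]/[HA] = 10^(pH - pKa)
= 10^(5.0 - 3.3)
= 50.1187

50.1187


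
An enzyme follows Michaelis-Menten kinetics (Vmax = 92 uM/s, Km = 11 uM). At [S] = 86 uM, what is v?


v = Vmax * [S] / (Km + [S])
v = 92 * 86 / (11 + 86)
v = 81.567 uM/s

81.567 uM/s


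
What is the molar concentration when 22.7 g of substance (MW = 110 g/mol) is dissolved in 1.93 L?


C = (mass / MW) / volume
C = (22.7 / 110) / 1.93
C = 0.1069 M

0.1069 M


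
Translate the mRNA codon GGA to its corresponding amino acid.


Standard genetic code lookup.
Codon GGA -> Gly

Gly


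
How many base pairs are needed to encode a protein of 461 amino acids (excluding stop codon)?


Each amino acid = 1 codon = 3 bp
bp = 461 * 3 = 1383 bp

1383 bp


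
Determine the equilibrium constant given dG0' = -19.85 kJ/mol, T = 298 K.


Keq = exp(-dG0 * 1000 / (R * T))
Keq = exp(-(-19.85) * 1000 / (8.314 * 298))
Keq = 3016.5713

3016.5713


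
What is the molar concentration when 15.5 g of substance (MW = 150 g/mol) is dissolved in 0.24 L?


C = (mass / MW) / volume
C = (15.5 / 150) / 0.24
C = 0.4306 M

0.4306 M


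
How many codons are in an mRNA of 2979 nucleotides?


codons = nucleotides / 3
codons = 2979 / 3 = 993

993


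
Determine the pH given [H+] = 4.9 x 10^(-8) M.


pH = -log10([H+])
pH = -log10(4.9 x 10^(-8))
pH = 7.3098

7.3098


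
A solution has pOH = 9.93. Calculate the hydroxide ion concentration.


[OH-] = 10^(-pOH)
[OH-] = 10^(-9.93)
[OH-] = 1.175e-10 M

1.175e-10 M


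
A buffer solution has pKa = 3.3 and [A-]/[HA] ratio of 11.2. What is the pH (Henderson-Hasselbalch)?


pH = pKa + log10([A-]/[HA])
pH = 3.3 + log10(11.2)
pH = 4.3492

4.3492


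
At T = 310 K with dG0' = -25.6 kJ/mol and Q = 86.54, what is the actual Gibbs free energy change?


dG = dG0' + RT * ln(Q) / 1000
dG = -25.6 + 8.314 * 310 * ln(86.54) / 1000
dG = -14.1035 kJ/mol

-14.1035 kJ/mol


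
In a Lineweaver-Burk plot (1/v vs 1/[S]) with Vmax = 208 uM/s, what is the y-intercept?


y-intercept = 1/Vmax
= 1/208
= 0.0048 s/uM

0.0048 s/uM


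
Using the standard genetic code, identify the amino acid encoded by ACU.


Standard genetic code lookup.
Codon ACU -> Thr

Thr


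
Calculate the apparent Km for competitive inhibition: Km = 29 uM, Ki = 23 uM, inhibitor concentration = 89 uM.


Km_app = Km * (1 + [I]/Ki)
Km_app = 29 * (1 + 89/23)
Km_app = 141.2174 uM

141.2174 uM


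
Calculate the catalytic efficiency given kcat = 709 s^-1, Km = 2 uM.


Catalytic efficiency = kcat / Km
= 709 / 2
= 354.5 uM^-1*s^-1

354.5 uM^-1*s^-1


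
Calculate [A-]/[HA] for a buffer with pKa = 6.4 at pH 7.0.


[A-]/[HA] = 10^(pH - pKa)
= 10^(7.0 - 6.4)
= 3.9811

3.9811


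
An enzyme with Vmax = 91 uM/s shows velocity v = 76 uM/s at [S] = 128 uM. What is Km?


Km = [S] * (Vmax - v) / v
Km = 128 * (91 - 76) / 76
Km = 25.2632 uM

25.2632 uM


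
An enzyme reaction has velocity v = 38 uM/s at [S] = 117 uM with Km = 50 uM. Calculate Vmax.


Vmax = v * (Km + [S]) / [S]
Vmax = 38 * (50 + 117) / 117
Vmax = 54.2393 uM/s

54.2393 uM/s


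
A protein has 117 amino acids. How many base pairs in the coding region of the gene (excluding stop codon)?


Each amino acid = 1 codon = 3 bp
bp = 117 * 3 = 351 bp

351 bp


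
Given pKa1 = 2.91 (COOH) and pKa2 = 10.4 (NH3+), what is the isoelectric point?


pI = (pKa1 + pKa2) / 2
pI = (2.91 + 10.4) / 2
pI = 6.655

6.655


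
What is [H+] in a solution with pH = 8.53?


[H+] = 10^(-pH)
[H+] = 10^(-8.53)
[H+] = 2.951e-09 M

2.951e-09 M


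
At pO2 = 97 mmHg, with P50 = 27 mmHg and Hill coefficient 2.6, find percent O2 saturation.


Y = pO2^n / (P50^n + pO2^n)
Y = 97^2.6 / (27^2.6 + 97^2.6)
Y = 96.53%

96.53%


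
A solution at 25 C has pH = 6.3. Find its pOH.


pOH = 14 - pH
pOH = 14 - 6.3
pOH = 7.7

7.7


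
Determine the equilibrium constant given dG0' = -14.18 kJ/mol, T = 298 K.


Keq = exp(-dG0 * 1000 / (R * T))
Keq = exp(-(-14.18) * 1000 / (8.314 * 298))
Keq = 305.9266

305.9266


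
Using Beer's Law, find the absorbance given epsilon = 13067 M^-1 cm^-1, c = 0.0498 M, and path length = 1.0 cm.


A = epsilon * c * l
A = 13067 * 0.0498 * 1.0
A = 650.7366

650.7366


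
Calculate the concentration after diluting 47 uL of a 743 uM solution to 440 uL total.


C2 = C1 * V1 / V2
C2 = 743 * 47 / 440
C2 = 79.3659 uM

79.3659 uM


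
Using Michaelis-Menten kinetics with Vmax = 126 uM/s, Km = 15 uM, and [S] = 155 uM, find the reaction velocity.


v = Vmax * [S] / (Km + [S])
v = 126 * 155 / (15 + 155)
v = 114.8824 uM/s

114.8824 uM/s


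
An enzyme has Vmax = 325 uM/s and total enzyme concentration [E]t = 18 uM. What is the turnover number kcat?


kcat = Vmax / [E]t
kcat = 325 / 18
kcat = 18.0556 s^-1

18.0556 s^-1


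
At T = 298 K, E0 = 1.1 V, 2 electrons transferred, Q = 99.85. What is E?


E = E0 - (RT/nF) * ln(Q)
E = 1.1 - (8.314 * 298 / (2 * 96485)) * ln(99.85)
E = 1.0409 V

1.0409 V


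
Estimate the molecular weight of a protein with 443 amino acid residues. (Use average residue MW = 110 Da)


MW = n_residues * 110 Da
MW = 443 * 110
MW = 48730 Da

48730 Da


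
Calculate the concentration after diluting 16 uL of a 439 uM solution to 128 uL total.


C2 = C1 * V1 / V2
C2 = 439 * 16 / 128
C2 = 54.875 uM

54.875 uM


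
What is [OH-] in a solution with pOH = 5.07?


[OH-] = 10^(-pOH)
[OH-] = 10^(-5.07)
[OH-] = 8.511e-06 M

8.511e-06 M


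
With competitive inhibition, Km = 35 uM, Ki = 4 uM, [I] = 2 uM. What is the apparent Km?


Km_app = Km * (1 + [I]/Ki)
Km_app = 35 * (1 + 2/4)
Km_app = 52.5 uM

52.5 uM


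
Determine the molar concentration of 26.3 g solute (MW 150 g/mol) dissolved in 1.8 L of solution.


C = (mass / MW) / volume
C = (26.3 / 150) / 1.8
C = 0.0974 M

0.0974 M


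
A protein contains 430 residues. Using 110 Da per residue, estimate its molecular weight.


MW = n_residues * 110 Da
MW = 430 * 110
MW = 47300 Da

47300 Da


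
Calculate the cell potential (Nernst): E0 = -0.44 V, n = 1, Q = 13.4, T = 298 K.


E = E0 - (RT/nF) * ln(Q)
E = -0.44 - (8.314 * 298 / (1 * 96485)) * ln(13.4)
E = -0.5066 V

-0.5066 V


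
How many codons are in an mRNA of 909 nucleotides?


codons = nucleotides / 3
codons = 909 / 3 = 303

303


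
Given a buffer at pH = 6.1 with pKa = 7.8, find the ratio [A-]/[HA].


[A-]/[HA] = 10^(pH - pKa)
= 10^(6.1 - 7.8)
= 0.02

0.02


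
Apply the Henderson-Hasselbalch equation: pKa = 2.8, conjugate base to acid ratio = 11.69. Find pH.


pH = pKa + log10([A-]/[HA])
pH = 2.8 + log10(11.69)
pH = 3.8678

3.8678


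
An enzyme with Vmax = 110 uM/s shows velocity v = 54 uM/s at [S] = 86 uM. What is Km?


Km = [S] * (Vmax - v) / v
Km = 86 * (110 - 54) / 54
Km = 89.1852 uM

89.1852 uM


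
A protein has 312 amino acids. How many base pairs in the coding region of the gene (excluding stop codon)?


Each amino acid = 1 codon = 3 bp
bp = 312 * 3 = 936 bp

936 bp


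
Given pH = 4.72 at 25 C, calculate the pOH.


pOH = 14 - pH
pOH = 14 - 4.72
pOH = 9.28

9.28


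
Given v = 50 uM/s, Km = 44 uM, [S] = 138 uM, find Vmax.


Vmax = v * (Km + [S]) / [S]
Vmax = 50 * (44 + 138) / 138
Vmax = 65.942 uM/s

65.942 uM/s


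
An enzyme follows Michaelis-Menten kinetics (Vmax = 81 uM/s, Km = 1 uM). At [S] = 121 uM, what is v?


v = Vmax * [S] / (Km + [S])
v = 81 * 121 / (1 + 121)
v = 80.3361 uM/s

80.3361 uM/s


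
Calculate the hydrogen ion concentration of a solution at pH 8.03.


[H+] = 10^(-pH)
[H+] = 10^(-8.03)
[H+] = 9.333e-09 M

9.333e-09 M


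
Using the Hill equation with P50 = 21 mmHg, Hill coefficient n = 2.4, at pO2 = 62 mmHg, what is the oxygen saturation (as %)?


Y = pO2^n / (P50^n + pO2^n)
Y = 62^2.4 / (21^2.4 + 62^2.4)
Y = 93.08%

93.08%


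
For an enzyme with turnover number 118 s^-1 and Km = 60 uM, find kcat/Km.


Catalytic efficiency = kcat / Km
= 118 / 60
= 1.9667 uM^-1*s^-1

1.9667 uM^-1*s^-1


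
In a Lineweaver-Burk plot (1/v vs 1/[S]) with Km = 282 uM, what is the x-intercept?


x-intercept = -1/Km
= -1/282
= -0.0035 1/uM

-0.0035 1/uM


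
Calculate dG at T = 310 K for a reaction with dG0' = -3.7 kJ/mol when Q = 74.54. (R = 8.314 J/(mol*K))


dG = dG0' + RT * ln(Q) / 1000
dG = -3.7 + 8.314 * 310 * ln(74.54) / 1000
dG = 7.4118 kJ/mol

7.4118 kJ/mol


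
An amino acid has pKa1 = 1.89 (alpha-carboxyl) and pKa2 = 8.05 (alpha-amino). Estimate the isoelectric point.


pI = (pKa1 + pKa2) / 2
pI = (1.89 + 8.05) / 2
pI = 4.97

4.97


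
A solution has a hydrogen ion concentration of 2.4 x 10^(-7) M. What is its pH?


pH = -log10([H+])
pH = -log10(2.4 x 10^(-7))
pH = 6.6198

6.6198


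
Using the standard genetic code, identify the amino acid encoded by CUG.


Standard genetic code lookup.
Codon CUG -> Leu

Leu


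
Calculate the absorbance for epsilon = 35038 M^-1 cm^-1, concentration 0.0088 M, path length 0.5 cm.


A = epsilon * c * l
A = 35038 * 0.0088 * 0.5
A = 154.1672

154.1672


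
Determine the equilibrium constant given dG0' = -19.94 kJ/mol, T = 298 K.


Keq = exp(-dG0 * 1000 / (R * T))
Keq = exp(-(-19.94) * 1000 / (8.314 * 298))
Keq = 3128.1656

3128.1656


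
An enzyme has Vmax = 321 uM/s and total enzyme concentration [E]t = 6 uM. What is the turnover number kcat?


kcat = Vmax / [E]t
kcat = 321 / 6
kcat = 53.5 s^-1

53.5 s^-1


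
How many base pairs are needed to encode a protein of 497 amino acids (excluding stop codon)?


Each amino acid = 1 codon = 3 bp
bp = 497 * 3 = 1491 bp

1491 bp


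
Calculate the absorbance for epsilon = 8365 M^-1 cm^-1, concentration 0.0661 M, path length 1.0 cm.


A = epsilon * c * l
A = 8365 * 0.0661 * 1.0
A = 552.9265

552.9265


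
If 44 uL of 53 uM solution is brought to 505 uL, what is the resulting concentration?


C2 = C1 * V1 / V2
C2 = 53 * 44 / 505
C2 = 4.6178 uM

4.6178 uM


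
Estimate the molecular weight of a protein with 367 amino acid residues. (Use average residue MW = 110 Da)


MW = n_residues * 110 Da
MW = 367 * 110
MW = 40370 Da

40370 Da


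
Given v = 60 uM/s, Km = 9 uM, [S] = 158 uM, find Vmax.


Vmax = v * (Km + [S]) / [S]
Vmax = 60 * (9 + 158) / 158
Vmax = 63.4177 uM/s

63.4177 uM/s


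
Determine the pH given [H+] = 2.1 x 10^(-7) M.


pH = -log10([H+])
pH = -log10(2.1 x 10^(-7))
pH = 6.6778

6.6778


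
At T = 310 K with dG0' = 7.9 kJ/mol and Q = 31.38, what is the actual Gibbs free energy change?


dG = dG0' + RT * ln(Q) / 1000
dG = 7.9 + 8.314 * 310 * ln(31.38) / 1000
dG = 16.782 kJ/mol

16.782 kJ/mol


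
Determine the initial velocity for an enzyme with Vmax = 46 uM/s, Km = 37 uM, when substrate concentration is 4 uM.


v = Vmax * [S] / (Km + [S])
v = 46 * 4 / (37 + 4)
v = 4.4878 uM/s

4.4878 uM/s


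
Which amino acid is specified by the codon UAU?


Standard genetic code lookup.
Codon UAU -> Tyr

Tyr


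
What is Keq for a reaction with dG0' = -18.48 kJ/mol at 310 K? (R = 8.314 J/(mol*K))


Keq = exp(-dG0 * 1000 / (R * T))
Keq = exp(-(-18.48) * 1000 / (8.314 * 310))
Keq = 1300.0828

1300.0828


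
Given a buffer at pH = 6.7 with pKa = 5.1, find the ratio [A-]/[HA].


[A-]/[HA] = 10^(pH - pKa)
= 10^(6.7 - 5.1)
= 39.8107

39.8107


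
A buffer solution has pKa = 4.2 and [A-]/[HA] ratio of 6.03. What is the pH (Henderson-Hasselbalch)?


pH = pKa + log10([A-]/[HA])
pH = 4.2 + log10(6.03)
pH = 4.9803

4.9803


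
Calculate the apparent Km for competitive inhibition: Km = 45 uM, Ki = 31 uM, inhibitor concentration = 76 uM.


Km_app = Km * (1 + [I]/Ki)
Km_app = 45 * (1 + 76/31)
Km_app = 155.3226 uM

155.3226 uM


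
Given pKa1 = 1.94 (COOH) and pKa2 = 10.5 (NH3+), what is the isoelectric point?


pI = (pKa1 + pKa2) / 2
pI = (1.94 + 10.5) / 2
pI = 6.22

6.22


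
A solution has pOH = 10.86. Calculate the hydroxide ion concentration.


[OH-] = 10^(-pOH)
[OH-] = 10^(-10.86)
[OH-] = 1.380e-11 M

1.380e-11 M


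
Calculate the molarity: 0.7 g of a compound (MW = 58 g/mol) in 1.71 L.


C = (mass / MW) / volume
C = (0.7 / 58) / 1.71
C = 0.0071 M

0.0071 M


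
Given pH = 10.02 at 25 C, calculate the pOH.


pOH = 14 - pH
pOH = 14 - 10.02
pOH = 3.98

3.98


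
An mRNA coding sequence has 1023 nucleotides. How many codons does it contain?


codons = nucleotides / 3
codons = 1023 / 3 = 341

341


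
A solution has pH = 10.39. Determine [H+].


[H+] = 10^(-pH)
[H+] = 10^(-10.39)
[H+] = 4.074e-11 M

4.074e-11 M


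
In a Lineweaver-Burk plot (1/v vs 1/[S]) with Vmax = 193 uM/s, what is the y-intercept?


y-intercept = 1/Vmax
= 1/193
= 0.0052 s/uM

0.0052 s/uM


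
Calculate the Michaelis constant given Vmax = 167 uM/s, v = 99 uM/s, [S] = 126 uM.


Km = [S] * (Vmax - v) / v
Km = 126 * (167 - 99) / 99
Km = 86.5455 uM

86.5455 uM


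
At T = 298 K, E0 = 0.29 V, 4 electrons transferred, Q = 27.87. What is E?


E = E0 - (RT/nF) * ln(Q)
E = 0.29 - (8.314 * 298 / (4 * 96485)) * ln(27.87)
E = 0.2686 V

0.2686 V


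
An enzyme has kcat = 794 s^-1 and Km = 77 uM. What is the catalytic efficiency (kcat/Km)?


Catalytic efficiency = kcat / Km
= 794 / 77
= 10.3117 uM^-1*s^-1

10.3117 uM^-1*s^-1


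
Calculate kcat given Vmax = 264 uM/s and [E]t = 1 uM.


kcat = Vmax / [E]t
kcat = 264 / 1
kcat = 264.0 s^-1

264.0 s^-1


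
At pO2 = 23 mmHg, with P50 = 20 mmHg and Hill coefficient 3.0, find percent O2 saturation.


Y = pO2^n / (P50^n + pO2^n)
Y = 23^3.0 / (20^3.0 + 23^3.0)
Y = 60.33%

60.33%


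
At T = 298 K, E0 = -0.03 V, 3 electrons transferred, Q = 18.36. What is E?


E = E0 - (RT/nF) * ln(Q)
E = -0.03 - (8.314 * 298 / (3 * 96485)) * ln(18.36)
E = -0.0549 V

-0.0549 V


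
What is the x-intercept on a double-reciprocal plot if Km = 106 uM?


x-intercept = -1/Km
= -1/106
= -0.0094 1/uM

-0.0094 1/uM


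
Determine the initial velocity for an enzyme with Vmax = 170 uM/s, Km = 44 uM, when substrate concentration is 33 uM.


v = Vmax * [S] / (Km + [S])
v = 170 * 33 / (44 + 33)
v = 72.8571 uM/s

72.8571 uM/s


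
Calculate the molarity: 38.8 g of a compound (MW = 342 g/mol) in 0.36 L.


C = (mass / MW) / volume
C = (38.8 / 342) / 0.36
C = 0.3151 M

0.3151 M


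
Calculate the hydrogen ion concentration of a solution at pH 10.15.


[H+] = 10^(-pH)
[H+] = 10^(-10.15)
[H+] = 7.079e-11 M

7.079e-11 M


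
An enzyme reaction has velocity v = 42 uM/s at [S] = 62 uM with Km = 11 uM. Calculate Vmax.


Vmax = v * (Km + [S]) / [S]
Vmax = 42 * (11 + 62) / 62
Vmax = 49.4516 uM/s

49.4516 uM/s


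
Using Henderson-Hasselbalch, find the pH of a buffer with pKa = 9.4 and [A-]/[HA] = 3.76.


pH = pKa + log10([A-]/[HA])
pH = 9.4 + log10(3.76)
pH = 9.9752

9.9752


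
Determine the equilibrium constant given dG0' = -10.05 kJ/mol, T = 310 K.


Keq = exp(-dG0 * 1000 / (R * T))
Keq = exp(-(-10.05) * 1000 / (8.314 * 310))
Keq = 49.3713

49.3713


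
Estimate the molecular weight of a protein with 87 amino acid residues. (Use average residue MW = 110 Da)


MW = n_residues * 110 Da
MW = 87 * 110
MW = 9570 Da

9570 Da


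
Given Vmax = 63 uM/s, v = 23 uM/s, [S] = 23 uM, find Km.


Km = [S] * (Vmax - v) / v
Km = 23 * (63 - 23) / 23
Km = 40.0 uM

40.0 uM


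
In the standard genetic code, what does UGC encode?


Standard genetic code lookup.
Codon UGC -> Cys

Cys


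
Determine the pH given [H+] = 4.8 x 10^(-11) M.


pH = -log10([H+])
pH = -log10(4.8 x 10^(-11))
pH = 10.3188

10.3188


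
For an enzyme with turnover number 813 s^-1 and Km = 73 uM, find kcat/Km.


Catalytic efficiency = kcat / Km
= 813 / 73
= 11.137 uM^-1*s^-1

11.137 uM^-1*s^-1


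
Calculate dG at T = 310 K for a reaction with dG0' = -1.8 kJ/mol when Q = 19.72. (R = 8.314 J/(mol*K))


dG = dG0' + RT * ln(Q) / 1000
dG = -1.8 + 8.314 * 310 * ln(19.72) / 1000
dG = 5.8847 kJ/mol

5.8847 kJ/mol


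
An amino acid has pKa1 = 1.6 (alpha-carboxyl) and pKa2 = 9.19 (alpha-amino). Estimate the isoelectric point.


pI = (pKa1 + pKa2) / 2
pI = (1.6 + 9.19) / 2
pI = 5.395

5.395


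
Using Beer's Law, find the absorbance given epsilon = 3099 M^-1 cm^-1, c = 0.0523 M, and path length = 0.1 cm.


A = epsilon * c * l
A = 3099 * 0.0523 * 0.1
A = 16.2078

16.2078


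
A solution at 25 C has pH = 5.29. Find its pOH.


pOH = 14 - pH
pOH = 14 - 5.29
pOH = 8.71

8.71


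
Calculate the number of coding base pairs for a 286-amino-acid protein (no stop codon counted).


Each amino acid = 1 codon = 3 bp
bp = 286 * 3 = 858 bp

858 bp


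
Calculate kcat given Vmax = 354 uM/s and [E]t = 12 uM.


kcat = Vmax / [E]t
kcat = 354 / 12
kcat = 29.5 s^-1

29.5 s^-1


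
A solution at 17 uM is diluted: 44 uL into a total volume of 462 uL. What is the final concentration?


C2 = C1 * V1 / V2
C2 = 17 * 44 / 462
C2 = 1.619 uM

1.619 uM


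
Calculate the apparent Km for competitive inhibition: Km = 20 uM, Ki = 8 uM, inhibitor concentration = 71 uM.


Km_app = Km * (1 + [I]/Ki)
Km_app = 20 * (1 + 71/8)
Km_app = 197.5 uM

197.5 uM


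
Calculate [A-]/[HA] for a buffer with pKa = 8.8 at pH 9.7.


[A-]/[HA] = 10^(pH - pKa)
= 10^(9.7 - 8.8)
= 7.9433

7.9433


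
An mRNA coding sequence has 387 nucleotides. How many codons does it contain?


codons = nucleotides / 3
codons = 387 / 3 = 129

129


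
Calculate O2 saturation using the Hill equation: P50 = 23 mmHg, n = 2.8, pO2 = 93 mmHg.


Y = pO2^n / (P50^n + pO2^n)
Y = 93^2.8 / (23^2.8 + 93^2.8)
Y = 98.04%

98.04%


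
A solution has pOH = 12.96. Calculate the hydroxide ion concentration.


[OH-] = 10^(-pOH)
[OH-] = 10^(-12.96)
[OH-] = 1.096e-13 M

1.096e-13 M


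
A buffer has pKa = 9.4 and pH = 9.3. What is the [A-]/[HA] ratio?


[A-]/[HA] = 10^(pH - pKa)
= 10^(9.3 - 9.4)
= 0.7943

0.7943


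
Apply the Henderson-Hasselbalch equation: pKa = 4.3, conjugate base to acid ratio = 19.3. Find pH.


pH = pKa + log10([A-]/[HA])
pH = 4.3 + log10(19.3)
pH = 5.5856

5.5856


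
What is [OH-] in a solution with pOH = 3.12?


[OH-] = 10^(-pOH)
[OH-] = 10^(-3.12)
[OH-] = 7.586e-04 M

7.586e-04 M


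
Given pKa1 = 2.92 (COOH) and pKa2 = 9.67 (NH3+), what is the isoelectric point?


pI = (pKa1 + pKa2) / 2
pI = (2.92 + 9.67) / 2
pI = 6.295

6.295


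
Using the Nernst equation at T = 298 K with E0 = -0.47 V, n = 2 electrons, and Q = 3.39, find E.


E = E0 - (RT/nF) * ln(Q)
E = -0.47 - (8.314 * 298 / (2 * 96485)) * ln(3.39)
E = -0.4857 V

-0.4857 V


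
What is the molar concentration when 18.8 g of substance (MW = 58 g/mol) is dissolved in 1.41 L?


C = (mass / MW) / volume
C = (18.8 / 58) / 1.41
C = 0.2299 M

0.2299 M


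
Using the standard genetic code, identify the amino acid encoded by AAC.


Standard genetic code lookup.
Codon AAC -> Asn

Asn


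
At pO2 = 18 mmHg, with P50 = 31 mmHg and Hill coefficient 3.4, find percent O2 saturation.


Y = pO2^n / (P50^n + pO2^n)
Y = 18^3.4 / (31^3.4 + 18^3.4)
Y = 13.61%

13.61%


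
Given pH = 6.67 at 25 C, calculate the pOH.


pOH = 14 - pH
pOH = 14 - 6.67
pOH = 7.33

7.33


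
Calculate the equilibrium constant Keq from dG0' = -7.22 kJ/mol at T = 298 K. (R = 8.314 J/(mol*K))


Keq = exp(-dG0 * 1000 / (R * T))
Keq = exp(-(-7.22) * 1000 / (8.314 * 298))
Keq = 18.433

18.433


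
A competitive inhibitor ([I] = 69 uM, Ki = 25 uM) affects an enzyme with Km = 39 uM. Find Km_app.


Km_app = Km * (1 + [I]/Ki)
Km_app = 39 * (1 + 69/25)
Km_app = 146.64 uM

146.64 uM


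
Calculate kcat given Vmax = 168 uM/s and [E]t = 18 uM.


kcat = Vmax / [E]t
kcat = 168 / 18
kcat = 9.3333 s^-1

9.3333 s^-1


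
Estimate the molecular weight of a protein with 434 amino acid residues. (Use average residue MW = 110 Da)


MW = n_residues * 110 Da
MW = 434 * 110
MW = 47740 Da

47740 Da


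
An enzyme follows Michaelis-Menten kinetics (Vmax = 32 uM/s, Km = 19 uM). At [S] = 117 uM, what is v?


v = Vmax * [S] / (Km + [S])
v = 32 * 117 / (19 + 117)
v = 27.5294 uM/s

27.5294 uM/s


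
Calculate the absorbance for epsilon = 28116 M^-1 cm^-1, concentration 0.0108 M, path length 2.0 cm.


A = epsilon * c * l
A = 28116 * 0.0108 * 2.0
A = 607.3056

607.3056


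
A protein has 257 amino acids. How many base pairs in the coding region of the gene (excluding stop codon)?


Each amino acid = 1 codon = 3 bp
bp = 257 * 3 = 771 bp

771 bp


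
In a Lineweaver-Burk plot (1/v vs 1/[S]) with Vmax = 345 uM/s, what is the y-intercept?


y-intercept = 1/Vmax
= 1/345
= 0.0029 s/uM

0.0029 s/uM


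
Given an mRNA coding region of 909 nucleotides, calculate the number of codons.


codons = nucleotides / 3
codons = 909 / 3 = 303

303


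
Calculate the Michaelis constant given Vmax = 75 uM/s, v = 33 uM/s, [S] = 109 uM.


Km = [S] * (Vmax - v) / v
Km = 109 * (75 - 33) / 33
Km = 138.7273 uM

138.7273 uM


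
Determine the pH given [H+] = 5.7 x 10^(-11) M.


pH = -log10([H+])
pH = -log10(5.7 x 10^(-11))
pH = 10.2441

10.2441


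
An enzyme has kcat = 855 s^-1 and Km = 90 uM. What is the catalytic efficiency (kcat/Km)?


Catalytic efficiency = kcat / Km
= 855 / 90
= 9.5 uM^-1*s^-1

9.5 uM^-1*s^-1


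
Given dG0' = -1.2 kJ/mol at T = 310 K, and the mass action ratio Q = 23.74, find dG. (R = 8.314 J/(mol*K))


dG = dG0' + RT * ln(Q) / 1000
dG = -1.2 + 8.314 * 310 * ln(23.74) / 1000
dG = 6.9629 kJ/mol

6.9629 kJ/mol


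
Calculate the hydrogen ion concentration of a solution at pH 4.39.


[H+] = 10^(-pH)
[H+] = 10^(-4.39)
[H+] = 4.074e-05 M

4.074e-05 M


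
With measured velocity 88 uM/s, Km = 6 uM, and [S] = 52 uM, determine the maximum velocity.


Vmax = v * (Km + [S]) / [S]
Vmax = 88 * (6 + 52) / 52
Vmax = 98.1538 uM/s

98.1538 uM/s


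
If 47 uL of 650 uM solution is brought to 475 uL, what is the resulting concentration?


C2 = C1 * V1 / V2
C2 = 650 * 47 / 475
C2 = 64.3158 uM

64.3158 uM


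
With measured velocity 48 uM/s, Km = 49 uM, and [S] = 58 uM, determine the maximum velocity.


Vmax = v * (Km + [S]) / [S]
Vmax = 48 * (49 + 58) / 58
Vmax = 88.5517 uM/s

88.5517 uM/s


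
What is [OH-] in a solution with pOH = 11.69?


[OH-] = 10^(-pOH)
[OH-] = 10^(-11.69)
[OH-] = 2.042e-12 M

2.042e-12 M


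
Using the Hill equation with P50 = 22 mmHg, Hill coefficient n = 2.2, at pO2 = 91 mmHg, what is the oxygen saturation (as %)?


Y = pO2^n / (P50^n + pO2^n)
Y = 91^2.2 / (22^2.2 + 91^2.2)
Y = 95.79%

95.79%


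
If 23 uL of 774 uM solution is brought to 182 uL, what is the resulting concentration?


C2 = C1 * V1 / V2
C2 = 774 * 23 / 182
C2 = 97.8132 uM

97.8132 uM


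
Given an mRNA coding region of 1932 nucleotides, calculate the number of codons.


codons = nucleotides / 3
codons = 1932 / 3 = 644

644


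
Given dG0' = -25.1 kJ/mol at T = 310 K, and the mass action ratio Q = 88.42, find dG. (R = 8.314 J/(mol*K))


dG = dG0' + RT * ln(Q) / 1000
dG = -25.1 + 8.314 * 310 * ln(88.42) / 1000
dG = -13.5481 kJ/mol

-13.5481 kJ/mol


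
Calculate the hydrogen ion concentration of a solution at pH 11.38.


[H+] = 10^(-pH)
[H+] = 10^(-11.38)
[H+] = 4.169e-12 M

4.169e-12 M


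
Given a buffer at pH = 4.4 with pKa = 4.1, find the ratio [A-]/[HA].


[A-]/[HA] = 10^(pH - pKa)
= 10^(4.4 - 4.1)
= 1.9953

1.9953


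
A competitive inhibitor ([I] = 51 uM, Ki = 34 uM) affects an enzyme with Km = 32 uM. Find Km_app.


Km_app = Km * (1 + [I]/Ki)
Km_app = 32 * (1 + 51/34)
Km_app = 80.0 uM

80.0 uM


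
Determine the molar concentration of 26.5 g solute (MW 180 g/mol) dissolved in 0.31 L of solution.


C = (mass / MW) / volume
C = (26.5 / 180) / 0.31
C = 0.4749 M

0.4749 M


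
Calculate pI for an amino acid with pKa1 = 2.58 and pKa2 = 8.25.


pI = (pKa1 + pKa2) / 2
pI = (2.58 + 8.25) / 2
pI = 5.415

5.415


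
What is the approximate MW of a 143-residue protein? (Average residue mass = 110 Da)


MW = n_residues * 110 Da
MW = 143 * 110
MW = 15730 Da

15730 Da


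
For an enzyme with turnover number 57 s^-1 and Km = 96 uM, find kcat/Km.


Catalytic efficiency = kcat / Km
= 57 / 96
= 0.5938 uM^-1*s^-1

0.5938 uM^-1*s^-1


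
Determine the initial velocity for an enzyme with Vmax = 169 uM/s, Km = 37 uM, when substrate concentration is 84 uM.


v = Vmax * [S] / (Km + [S])
v = 169 * 84 / (37 + 84)
v = 117.3223 uM/s

117.3223 uM/s


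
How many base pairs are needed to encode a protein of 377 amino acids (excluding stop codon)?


Each amino acid = 1 codon = 3 bp
bp = 377 * 3 = 1131 bp

1131 bp


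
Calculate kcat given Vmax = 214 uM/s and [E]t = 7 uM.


kcat = Vmax / [E]t
kcat = 214 / 7
kcat = 30.5714 s^-1

30.5714 s^-1


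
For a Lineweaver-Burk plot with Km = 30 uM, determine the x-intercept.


x-intercept = -1/Km
= -1/30
= -0.0333 1/uM

-0.0333 1/uM


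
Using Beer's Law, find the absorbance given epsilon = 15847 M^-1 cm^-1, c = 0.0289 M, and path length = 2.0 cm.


A = epsilon * c * l
A = 15847 * 0.0289 * 2.0
A = 915.9566

915.9566


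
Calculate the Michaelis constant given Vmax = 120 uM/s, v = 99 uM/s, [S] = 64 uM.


Km = [S] * (Vmax - v) / v
Km = 64 * (120 - 99) / 99
Km = 13.5758 uM

13.5758 uM


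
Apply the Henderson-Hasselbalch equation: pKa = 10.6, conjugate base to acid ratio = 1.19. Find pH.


pH = pKa + log10([A-]/[HA])
pH = 10.6 + log10(1.19)
pH = 10.6755

10.6755


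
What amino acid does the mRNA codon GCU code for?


Standard genetic code lookup.
Codon GCU -> Ala

Ala


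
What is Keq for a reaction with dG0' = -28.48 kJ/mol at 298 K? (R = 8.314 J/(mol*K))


Keq = exp(-dG0 * 1000 / (R * T))
Keq = exp(-(-28.48) * 1000 / (8.314 * 298))
Keq = 98235.7092

98235.7092


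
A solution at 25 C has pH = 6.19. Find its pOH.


pOH = 14 - pH
pOH = 14 - 6.19
pOH = 7.81

7.81


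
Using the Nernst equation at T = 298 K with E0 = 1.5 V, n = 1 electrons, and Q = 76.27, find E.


E = E0 - (RT/nF) * ln(Q)
E = 1.5 - (8.314 * 298 / (1 * 96485)) * ln(76.27)
E = 1.3887 V

1.3887 V


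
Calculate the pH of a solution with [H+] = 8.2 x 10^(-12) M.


pH = -log10([H+])
pH = -log10(8.2 x 10^(-12))
pH = 11.0862

11.0862


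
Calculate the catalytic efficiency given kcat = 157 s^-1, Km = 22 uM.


Catalytic efficiency = kcat / Km
= 157 / 22
= 7.1364 uM^-1*s^-1

7.1364 uM^-1*s^-1


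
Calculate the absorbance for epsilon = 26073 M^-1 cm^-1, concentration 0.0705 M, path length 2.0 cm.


A = epsilon * c * l
A = 26073 * 0.0705 * 2.0
A = 3676.293

3676.293


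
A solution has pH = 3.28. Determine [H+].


[H+] = 10^(-pH)
[H+] = 10^(-3.28)
[H+] = 5.248e-04 M

5.248e-04 M


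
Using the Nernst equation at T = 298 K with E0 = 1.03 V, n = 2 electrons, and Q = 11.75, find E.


E = E0 - (RT/nF) * ln(Q)
E = 1.03 - (8.314 * 298 / (2 * 96485)) * ln(11.75)
E = 0.9984 V

0.9984 V


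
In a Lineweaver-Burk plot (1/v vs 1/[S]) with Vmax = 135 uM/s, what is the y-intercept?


y-intercept = 1/Vmax
= 1/135
= 0.0074 s/uM

0.0074 s/uM


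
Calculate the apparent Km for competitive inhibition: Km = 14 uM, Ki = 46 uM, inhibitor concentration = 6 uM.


Km_app = Km * (1 + [I]/Ki)
Km_app = 14 * (1 + 6/46)
Km_app = 15.8261 uM

15.8261 uM


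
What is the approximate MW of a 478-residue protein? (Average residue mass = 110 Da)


MW = n_residues * 110 Da
MW = 478 * 110
MW = 52580 Da

52580 Da


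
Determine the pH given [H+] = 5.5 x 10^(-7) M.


pH = -log10([H+])
pH = -log10(5.5 x 10^(-7))
pH = 6.2596

6.2596


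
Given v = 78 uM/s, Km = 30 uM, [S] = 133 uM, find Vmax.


Vmax = v * (Km + [S]) / [S]
Vmax = 78 * (30 + 133) / 133
Vmax = 95.594 uM/s

95.594 uM/s


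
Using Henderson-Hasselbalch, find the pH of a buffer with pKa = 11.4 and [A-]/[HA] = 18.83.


pH = pKa + log10([A-]/[HA])
pH = 11.4 + log10(18.83)
pH = 12.6749

12.6749


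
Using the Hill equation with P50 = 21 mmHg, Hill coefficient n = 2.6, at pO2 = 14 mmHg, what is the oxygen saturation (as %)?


Y = pO2^n / (P50^n + pO2^n)
Y = 14^2.6 / (21^2.6 + 14^2.6)
Y = 25.84%

25.84%


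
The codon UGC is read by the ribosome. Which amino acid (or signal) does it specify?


Standard genetic code lookup.
Codon UGC -> Cys

Cys


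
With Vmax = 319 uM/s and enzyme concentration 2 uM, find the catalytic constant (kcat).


kcat = Vmax / [E]t
kcat = 319 / 2
kcat = 159.5 s^-1

159.5 s^-1


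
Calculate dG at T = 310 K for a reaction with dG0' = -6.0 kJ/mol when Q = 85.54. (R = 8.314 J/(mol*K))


dG = dG0' + RT * ln(Q) / 1000
dG = -6.0 + 8.314 * 310 * ln(85.54) / 1000
dG = 5.4665 kJ/mol

5.4665 kJ/mol


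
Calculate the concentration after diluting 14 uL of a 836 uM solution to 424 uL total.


C2 = C1 * V1 / V2
C2 = 836 * 14 / 424
C2 = 27.6038 uM

27.6038 uM


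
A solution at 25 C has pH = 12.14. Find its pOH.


pOH = 14 - pH
pOH = 14 - 12.14
pOH = 1.86

1.86


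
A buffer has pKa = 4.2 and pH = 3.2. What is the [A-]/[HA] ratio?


[A-]/[HA] = 10^(pH - pKa)
= 10^(3.2 - 4.2)
= 0.1

0.1


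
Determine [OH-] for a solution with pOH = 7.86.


[OH-] = 10^(-pOH)
[OH-] = 10^(-7.86)
[OH-] = 1.380e-08 M

1.380e-08 M


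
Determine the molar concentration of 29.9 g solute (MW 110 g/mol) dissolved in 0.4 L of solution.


C = (mass / MW) / volume
C = (29.9 / 110) / 0.4
C = 0.6795 M

0.6795 M


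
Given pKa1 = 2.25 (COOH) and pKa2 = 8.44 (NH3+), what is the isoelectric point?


pI = (pKa1 + pKa2) / 2
pI = (2.25 + 8.44) / 2
pI = 5.345

5.345


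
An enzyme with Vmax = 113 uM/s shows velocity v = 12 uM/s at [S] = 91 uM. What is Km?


Km = [S] * (Vmax - v) / v
Km = 91 * (113 - 12) / 12
Km = 765.9167 uM

765.9167 uM


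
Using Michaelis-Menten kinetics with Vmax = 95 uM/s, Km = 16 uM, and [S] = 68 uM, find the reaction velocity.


v = Vmax * [S] / (Km + [S])
v = 95 * 68 / (16 + 68)
v = 76.9048 uM/s

76.9048 uM/s


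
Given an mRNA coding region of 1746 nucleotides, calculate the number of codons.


codons = nucleotides / 3
codons = 1746 / 3 = 582

582


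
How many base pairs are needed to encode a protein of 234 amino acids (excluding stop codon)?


Each amino acid = 1 codon = 3 bp
bp = 234 * 3 = 702 bp

702 bp


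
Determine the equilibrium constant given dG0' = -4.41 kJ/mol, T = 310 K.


Keq = exp(-dG0 * 1000 / (R * T))
Keq = exp(-(-4.41) * 1000 / (8.314 * 310))
Keq = 5.5349

5.5349


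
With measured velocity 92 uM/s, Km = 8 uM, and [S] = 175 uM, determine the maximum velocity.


Vmax = v * (Km + [S]) / [S]
Vmax = 92 * (8 + 175) / 175
Vmax = 96.2057 uM/s

96.2057 uM/s


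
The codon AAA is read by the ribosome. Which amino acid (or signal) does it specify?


Standard genetic code lookup.
Codon AAA -> Lys

Lys


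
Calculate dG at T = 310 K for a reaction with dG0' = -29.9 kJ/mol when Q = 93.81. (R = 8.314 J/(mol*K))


dG = dG0' + RT * ln(Q) / 1000
dG = -29.9 + 8.314 * 310 * ln(93.81) / 1000
dG = -18.1956 kJ/mol

-18.1956 kJ/mol


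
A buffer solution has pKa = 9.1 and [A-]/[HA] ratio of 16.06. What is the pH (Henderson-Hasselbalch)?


pH = pKa + log10([A-]/[HA])
pH = 9.1 + log10(16.06)
pH = 10.3057

10.3057


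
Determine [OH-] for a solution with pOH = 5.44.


[OH-] = 10^(-pOH)
[OH-] = 10^(-5.44)
[OH-] = 3.631e-06 M

3.631e-06 M


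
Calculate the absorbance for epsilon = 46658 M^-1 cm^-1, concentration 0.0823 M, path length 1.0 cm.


A = epsilon * c * l
A = 46658 * 0.0823 * 1.0
A = 3839.9534

3839.9534


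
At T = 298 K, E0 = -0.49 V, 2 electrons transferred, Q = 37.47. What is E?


E = E0 - (RT/nF) * ln(Q)
E = -0.49 - (8.314 * 298 / (2 * 96485)) * ln(37.47)
E = -0.5365 V

-0.5365 V


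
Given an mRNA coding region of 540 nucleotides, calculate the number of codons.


codons = nucleotides / 3
codons = 540 / 3 = 180

180


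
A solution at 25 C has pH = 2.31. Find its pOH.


pOH = 14 - pH
pOH = 14 - 2.31
pOH = 11.69

11.69


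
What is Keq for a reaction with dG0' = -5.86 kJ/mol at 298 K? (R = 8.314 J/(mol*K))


Keq = exp(-dG0 * 1000 / (R * T))
Keq = exp(-(-5.86) * 1000 / (8.314 * 298))
Keq = 10.6464

10.6464


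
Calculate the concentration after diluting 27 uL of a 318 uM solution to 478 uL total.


C2 = C1 * V1 / V2
C2 = 318 * 27 / 478
C2 = 17.9623 uM

17.9623 uM


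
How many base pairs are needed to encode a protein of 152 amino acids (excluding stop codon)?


Each amino acid = 1 codon = 3 bp
bp = 152 * 3 = 456 bp

456 bp


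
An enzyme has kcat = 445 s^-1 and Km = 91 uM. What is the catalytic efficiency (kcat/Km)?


Catalytic efficiency = kcat / Km
= 445 / 91
= 4.8901 uM^-1*s^-1

4.8901 uM^-1*s^-1


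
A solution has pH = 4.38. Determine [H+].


[H+] = 10^(-pH)
[H+] = 10^(-4.38)
[H+] = 4.169e-05 M

4.169e-05 M


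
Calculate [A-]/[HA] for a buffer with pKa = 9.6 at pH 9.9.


[A-]/[HA] = 10^(pH - pKa)
= 10^(9.9 - 9.6)
= 1.9953

1.9953


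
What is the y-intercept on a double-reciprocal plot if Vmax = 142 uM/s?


y-intercept = 1/Vmax
= 1/142
= 0.007 s/uM

0.007 s/uM


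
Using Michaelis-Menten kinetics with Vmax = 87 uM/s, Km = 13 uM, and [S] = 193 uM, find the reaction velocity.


v = Vmax * [S] / (Km + [S])
v = 87 * 193 / (13 + 193)
v = 81.5097 uM/s

81.5097 uM/s


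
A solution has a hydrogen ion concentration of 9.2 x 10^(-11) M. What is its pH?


pH = -log10([H+])
pH = -log10(9.2 x 10^(-11))
pH = 10.0362

10.0362


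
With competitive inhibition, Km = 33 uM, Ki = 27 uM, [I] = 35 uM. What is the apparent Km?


Km_app = Km * (1 + [I]/Ki)
Km_app = 33 * (1 + 35/27)
Km_app = 75.7778 uM

75.7778 uM


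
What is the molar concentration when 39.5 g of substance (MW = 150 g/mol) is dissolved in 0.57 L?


C = (mass / MW) / volume
C = (39.5 / 150) / 0.57
C = 0.462 M

0.462 M


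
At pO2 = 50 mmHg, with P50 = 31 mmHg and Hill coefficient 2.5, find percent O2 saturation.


Y = pO2^n / (P50^n + pO2^n)
Y = 50^2.5 / (31^2.5 + 50^2.5)
Y = 76.77%

76.77%


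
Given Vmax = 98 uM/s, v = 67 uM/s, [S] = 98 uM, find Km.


Km = [S] * (Vmax - v) / v
Km = 98 * (98 - 67) / 67
Km = 45.3433 uM

45.3433 uM


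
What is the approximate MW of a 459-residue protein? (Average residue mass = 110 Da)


MW = n_residues * 110 Da
MW = 459 * 110
MW = 50490 Da

50490 Da


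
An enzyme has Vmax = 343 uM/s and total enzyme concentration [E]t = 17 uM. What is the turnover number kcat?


kcat = Vmax / [E]t
kcat = 343 / 17
kcat = 20.1765 s^-1

20.1765 s^-1


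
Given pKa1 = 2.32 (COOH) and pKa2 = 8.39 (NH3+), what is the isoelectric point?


pI = (pKa1 + pKa2) / 2
pI = (2.32 + 8.39) / 2
pI = 5.355

5.355


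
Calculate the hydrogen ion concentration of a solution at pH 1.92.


[H+] = 10^(-pH)
[H+] = 10^(-1.92)
[H+] = 0.012 M

0.012 M


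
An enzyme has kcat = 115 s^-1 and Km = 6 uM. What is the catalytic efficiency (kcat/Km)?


Catalytic efficiency = kcat / Km
= 115 / 6
= 19.1667 uM^-1*s^-1

19.1667 uM^-1*s^-1


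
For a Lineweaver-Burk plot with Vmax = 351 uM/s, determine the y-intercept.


y-intercept = 1/Vmax
= 1/351
= 0.0028 s/uM

0.0028 s/uM


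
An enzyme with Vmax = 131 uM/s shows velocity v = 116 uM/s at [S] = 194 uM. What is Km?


Km = [S] * (Vmax - v) / v
Km = 194 * (131 - 116) / 116
Km = 25.0862 uM

25.0862 uM


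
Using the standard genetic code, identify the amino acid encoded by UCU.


Standard genetic code lookup.
Codon UCU -> Ser

Ser


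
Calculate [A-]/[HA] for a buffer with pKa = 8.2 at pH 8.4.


[A-]/[HA] = 10^(pH - pKa)
= 10^(8.4 - 8.2)
= 1.5849

1.5849


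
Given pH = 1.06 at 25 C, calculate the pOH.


pOH = 14 - pH
pOH = 14 - 1.06
pOH = 12.94

12.94


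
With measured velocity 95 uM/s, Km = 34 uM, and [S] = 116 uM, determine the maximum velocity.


Vmax = v * (Km + [S]) / [S]
Vmax = 95 * (34 + 116) / 116
Vmax = 122.8448 uM/s

122.8448 uM/s


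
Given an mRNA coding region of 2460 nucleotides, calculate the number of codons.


codons = nucleotides / 3
codons = 2460 / 3 = 820

820


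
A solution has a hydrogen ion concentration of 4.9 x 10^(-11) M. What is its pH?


pH = -log10([H+])
pH = -log10(4.9 x 10^(-11))
pH = 10.3098

10.3098


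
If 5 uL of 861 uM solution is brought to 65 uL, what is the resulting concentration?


C2 = C1 * V1 / V2
C2 = 861 * 5 / 65
C2 = 66.2308 uM

66.2308 uM


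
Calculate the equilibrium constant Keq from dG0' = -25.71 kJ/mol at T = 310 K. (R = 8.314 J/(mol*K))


Keq = exp(-dG0 * 1000 / (R * T))
Keq = exp(-(-25.71) * 1000 / (8.314 * 310))
Keq = 21491.2466

21491.2466


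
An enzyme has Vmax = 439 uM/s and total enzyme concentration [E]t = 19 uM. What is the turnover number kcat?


kcat = Vmax / [E]t
kcat = 439 / 19
kcat = 23.1053 s^-1

23.1053 s^-1


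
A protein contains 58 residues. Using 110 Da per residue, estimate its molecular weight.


MW = n_residues * 110 Da
MW = 58 * 110
MW = 6380 Da

6380 Da


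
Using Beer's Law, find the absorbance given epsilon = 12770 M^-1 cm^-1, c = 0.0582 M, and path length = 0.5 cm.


A = epsilon * c * l
A = 12770 * 0.0582 * 0.5
A = 371.607

371.607


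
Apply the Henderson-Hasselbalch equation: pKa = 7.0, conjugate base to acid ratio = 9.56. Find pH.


pH = pKa + log10([A-]/[HA])
pH = 7.0 + log10(9.56)
pH = 7.9805

7.9805


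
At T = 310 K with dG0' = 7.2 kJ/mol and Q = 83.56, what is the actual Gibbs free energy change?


dG = dG0' + RT * ln(Q) / 1000
dG = 7.2 + 8.314 * 310 * ln(83.56) / 1000
dG = 18.6062 kJ/mol

18.6062 kJ/mol


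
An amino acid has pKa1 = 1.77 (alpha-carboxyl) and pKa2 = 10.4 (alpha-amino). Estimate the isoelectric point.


pI = (pKa1 + pKa2) / 2
pI = (1.77 + 10.4) / 2
pI = 6.085

6.085


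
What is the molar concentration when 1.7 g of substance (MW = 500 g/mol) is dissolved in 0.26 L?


C = (mass / MW) / volume
C = (1.7 / 500) / 0.26
C = 0.0131 M

0.0131 M


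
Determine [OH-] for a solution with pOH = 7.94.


[OH-] = 10^(-pOH)
[OH-] = 10^(-7.94)
[OH-] = 1.148e-08 M

1.148e-08 M


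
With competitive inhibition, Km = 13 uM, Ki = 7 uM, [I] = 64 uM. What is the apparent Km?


Km_app = Km * (1 + [I]/Ki)
Km_app = 13 * (1 + 64/7)
Km_app = 131.8571 uM

131.8571 uM


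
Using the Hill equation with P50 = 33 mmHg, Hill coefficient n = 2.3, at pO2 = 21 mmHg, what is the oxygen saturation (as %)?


Y = pO2^n / (P50^n + pO2^n)
Y = 21^2.3 / (33^2.3 + 21^2.3)
Y = 26.12%

26.12%


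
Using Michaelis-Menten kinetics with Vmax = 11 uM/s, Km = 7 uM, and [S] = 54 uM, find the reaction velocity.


v = Vmax * [S] / (Km + [S])
v = 11 * 54 / (7 + 54)
v = 9.7377 uM/s

9.7377 uM/s
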